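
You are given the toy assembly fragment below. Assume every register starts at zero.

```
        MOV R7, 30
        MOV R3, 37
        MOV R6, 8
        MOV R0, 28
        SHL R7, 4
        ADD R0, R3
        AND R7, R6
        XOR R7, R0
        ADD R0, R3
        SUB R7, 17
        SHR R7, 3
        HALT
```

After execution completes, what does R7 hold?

after MOV R7, 30: R7=30
after MOV R3, 37: R3=37
after MOV R6, 8: R6=8
after MOV R0, 28: R0=28
after SHL R7, 4: R7=30<<4=480
after ADD R0, R3: R0=28+37=65
after AND R7, R6: R7=480&8=0
after XOR R7, R0: R7=0^65=65
after ADD R0, R3: R0=65+37=102
after SUB R7, 17: R7=65-17=48
after SHR R7, 3: R7=48>>3=6
halt.

6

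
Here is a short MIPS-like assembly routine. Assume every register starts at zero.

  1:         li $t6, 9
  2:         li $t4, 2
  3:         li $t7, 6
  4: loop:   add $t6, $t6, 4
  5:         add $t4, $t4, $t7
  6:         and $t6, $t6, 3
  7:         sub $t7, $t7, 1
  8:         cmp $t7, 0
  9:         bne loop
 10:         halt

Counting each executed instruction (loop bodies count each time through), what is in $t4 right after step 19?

17

$t6=9
$t4=2
$t7=6
$t6=9+4=13
$t4=2+6=8
$t6=13&3=1
$t7=6-1=5
cmp $t7, 0  (cmp 5,0)
bne loop: taken
$t6=1+4=5
$t4=8+5=13
$t6=5&3=1
$t7=5-1=4
cmp $t7, 0  (cmp 4,0)
bne loop: taken
$t6=1+4=5
$t4=13+4=17
$t6=5&3=1
$t7=4-1=3
After step 19: $t4 = 17.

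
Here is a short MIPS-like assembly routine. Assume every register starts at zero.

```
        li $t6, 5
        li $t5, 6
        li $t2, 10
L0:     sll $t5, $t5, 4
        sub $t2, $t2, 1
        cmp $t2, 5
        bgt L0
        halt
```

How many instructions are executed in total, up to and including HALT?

24

after li $t6, 5: $t6=5
after li $t5, 6: $t5=6
after li $t2, 10: $t2=10
after sll $t5, $t5, 4: $t5=6<<4=96
after sub $t2, $t2, 1: $t2=10-1=9
cmp $t2, 5  (cmp 9,5)
bgt L0: taken
after sll $t5, $t5, 4: $t5=96<<4=1536
after sub $t2, $t2, 1: $t2=9-1=8
cmp $t2, 5  (cmp 8,5)
bgt L0: taken
after sll $t5, $t5, 4: $t5=1536<<4=24576
after sub $t2, $t2, 1: $t2=8-1=7
cmp $t2, 5  (cmp 7,5)
bgt L0: taken
after sll $t5, $t5, 4: $t5=24576<<4=393216
after sub $t2, $t2, 1: $t2=7-1=6
cmp $t2, 5  (cmp 6,5)
bgt L0: taken
after sll $t5, $t5, 4: $t5=393216<<4=6291456
after sub $t2, $t2, 1: $t2=6-1=5
cmp $t2, 5  (cmp 5,5)
bgt L0: not taken
halt.
Total executed instructions: 24.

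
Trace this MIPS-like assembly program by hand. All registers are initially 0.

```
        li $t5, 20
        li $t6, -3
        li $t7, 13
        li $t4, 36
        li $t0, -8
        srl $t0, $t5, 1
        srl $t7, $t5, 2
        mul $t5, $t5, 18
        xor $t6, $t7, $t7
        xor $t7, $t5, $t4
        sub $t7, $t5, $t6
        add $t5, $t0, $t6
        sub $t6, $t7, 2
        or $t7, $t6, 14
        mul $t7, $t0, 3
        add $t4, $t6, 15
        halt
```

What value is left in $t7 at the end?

after li $t5, 20: $t5=20
after li $t6, -3: $t6=-3
after li $t7, 13: $t7=13
after li $t4, 36: $t4=36
after li $t0, -8: $t0=-8
after srl $t0, $t5, 1: $t0=20>>1=10
after srl $t7, $t5, 2: $t7=20>>2=5
after mul $t5, $t5, 18: $t5=20*18=360
after xor $t6, $t7, $t7: $t6=5^5=0
after xor $t7, $t5, $t4: $t7=360^36=332
after sub $t7, $t5, $t6: $t7=360-0=360
after add $t5, $t0, $t6: $t5=10+0=10
after sub $t6, $t7, 2: $t6=360-2=358
after or $t7, $t6, 14: $t7=358|14=366
after mul $t7, $t0, 3: $t7=10*3=30
after add $t4, $t6, 15: $t4=358+15=373
halt.

30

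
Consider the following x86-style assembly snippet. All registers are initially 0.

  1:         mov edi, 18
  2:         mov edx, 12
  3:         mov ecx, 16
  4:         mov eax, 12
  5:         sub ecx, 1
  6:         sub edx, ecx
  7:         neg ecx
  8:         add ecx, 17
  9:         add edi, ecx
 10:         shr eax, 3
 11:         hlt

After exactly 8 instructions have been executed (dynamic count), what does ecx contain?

2

edi=18
edx=12
ecx=16
eax=12
ecx=16-1=15
edx=12-15=-3
ecx=-(15)=-15
ecx=(-15)+17=2
After step 8: ecx = 2.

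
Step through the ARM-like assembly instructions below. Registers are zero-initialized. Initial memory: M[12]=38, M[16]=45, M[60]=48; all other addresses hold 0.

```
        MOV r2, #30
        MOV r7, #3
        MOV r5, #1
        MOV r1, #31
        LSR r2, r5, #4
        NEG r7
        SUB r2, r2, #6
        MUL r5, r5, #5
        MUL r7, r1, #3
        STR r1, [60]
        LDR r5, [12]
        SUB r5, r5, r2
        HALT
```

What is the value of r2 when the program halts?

-6

r2=30
r7=3
r5=1
r1=31
r2=1>>4=0
r7=-(3)=-3
r2=0-6=-6
r5=1*5=5
r7=31*3=93
STR r1, [60] → M[60]=31
r5=M[12]=38
r5=38-(-6)=44
halt.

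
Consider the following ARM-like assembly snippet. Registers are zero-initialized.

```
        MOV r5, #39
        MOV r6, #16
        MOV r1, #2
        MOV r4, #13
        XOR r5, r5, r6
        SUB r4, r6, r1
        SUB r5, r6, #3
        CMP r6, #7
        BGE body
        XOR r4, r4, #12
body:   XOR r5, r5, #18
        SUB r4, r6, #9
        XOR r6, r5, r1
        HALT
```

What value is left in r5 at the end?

r5=39
r6=16
r1=2
r4=13
r5=39^16=55
r4=16-2=14
r5=16-3=13
CMP r6, #7  (cmp 16,7)
BGE body: taken
r5=13^18=31
r4=16-9=7
r6=31^2=29
halt.

31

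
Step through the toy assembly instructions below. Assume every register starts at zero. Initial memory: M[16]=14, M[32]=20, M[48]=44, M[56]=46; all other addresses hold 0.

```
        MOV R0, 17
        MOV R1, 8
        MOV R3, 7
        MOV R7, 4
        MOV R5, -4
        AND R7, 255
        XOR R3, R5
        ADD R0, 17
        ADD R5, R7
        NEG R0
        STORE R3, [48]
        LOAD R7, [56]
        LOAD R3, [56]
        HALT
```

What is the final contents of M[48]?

MOV R0, 17 → R0=17
MOV R1, 8 → R1=8
MOV R3, 7 → R3=7
MOV R7, 4 → R7=4
MOV R5, -4 → R5=-4
AND R7, 255 → R7=4&255=4
XOR R3, R5 → R3=7^(-4)=-5
ADD R0, 17 → R0=17+17=34
ADD R5, R7 → R5=(-4)+4=0
NEG R0 → R0=-(34)=-34
STORE R3, [48] → M[48]=-5
LOAD R7, [56] → R7=M[56]=46
LOAD R3, [56] → R3=M[56]=46
halt.

-5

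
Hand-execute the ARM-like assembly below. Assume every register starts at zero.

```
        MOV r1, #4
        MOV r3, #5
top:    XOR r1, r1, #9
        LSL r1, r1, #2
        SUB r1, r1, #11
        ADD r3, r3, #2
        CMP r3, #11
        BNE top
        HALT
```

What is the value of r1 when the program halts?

r1=4
r3=5
r1=4^9=13
r1=13<<2=52
r1=52-11=41
r3=5+2=7
CMP r3, #11  (cmp 7,11)
BNE top: taken
r1=41^9=32
r1=32<<2=128
r1=128-11=117
r3=7+2=9
CMP r3, #11  (cmp 9,11)
BNE top: taken
r1=117^9=124
r1=124<<2=496
r1=496-11=485
r3=9+2=11
CMP r3, #11  (cmp 11,11)
BNE top: not taken
halt.

485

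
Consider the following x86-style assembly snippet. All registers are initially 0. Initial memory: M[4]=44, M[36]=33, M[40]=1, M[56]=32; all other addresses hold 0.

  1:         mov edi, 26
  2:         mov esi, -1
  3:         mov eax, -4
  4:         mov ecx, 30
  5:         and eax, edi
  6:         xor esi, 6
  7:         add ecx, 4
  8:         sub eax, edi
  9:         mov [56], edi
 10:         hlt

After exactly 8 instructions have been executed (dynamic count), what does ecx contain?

after mov edi, 26: edi=26
after mov esi, -1: esi=-1
after mov eax, -4: eax=-4
after mov ecx, 30: ecx=30
after and eax, edi: eax=(-4)&26=24
after xor esi, 6: esi=(-1)^6=-7
after add ecx, 4: ecx=30+4=34
after sub eax, edi: eax=24-26=-2
After step 8: ecx = 34.

34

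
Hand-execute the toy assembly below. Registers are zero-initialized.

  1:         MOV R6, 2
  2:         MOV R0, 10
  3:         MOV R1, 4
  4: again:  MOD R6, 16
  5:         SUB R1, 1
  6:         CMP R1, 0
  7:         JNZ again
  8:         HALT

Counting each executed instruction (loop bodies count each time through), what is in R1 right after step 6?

3

MOV R6, 2 → R6=2
MOV R0, 10 → R0=10
MOV R1, 4 → R1=4
MOD R6, 16 → R6=2%16=2
SUB R1, 1 → R1=4-1=3
CMP R1, 0  (cmp 3,0)
After step 6: R1 = 3.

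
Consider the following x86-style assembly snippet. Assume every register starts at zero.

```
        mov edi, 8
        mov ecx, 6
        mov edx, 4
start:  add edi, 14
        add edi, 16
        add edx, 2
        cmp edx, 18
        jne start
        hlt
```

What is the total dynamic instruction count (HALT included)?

39

after mov edi, 8: edi=8
after mov ecx, 6: ecx=6
after mov edx, 4: edx=4
after add edi, 14: edi=8+14=22
after add edi, 16: edi=22+16=38
after add edx, 2: edx=4+2=6
cmp edx, 18  (cmp 6,18)
jne start: taken
after add edi, 14: edi=38+14=52
after add edi, 16: edi=52+16=68
after add edx, 2: edx=6+2=8
cmp edx, 18  (cmp 8,18)
jne start: taken
after add edi, 14: edi=68+14=82
after add edi, 16: edi=82+16=98
after add edx, 2: edx=8+2=10
cmp edx, 18  (cmp 10,18)
jne start: taken
after add edi, 14: edi=98+14=112
after add edi, 16: edi=112+16=128
after add edx, 2: edx=10+2=12
cmp edx, 18  (cmp 12,18)
jne start: taken
after add edi, 14: edi=128+14=142
after add edi, 16: edi=142+16=158
after add edx, 2: edx=12+2=14
cmp edx, 18  (cmp 14,18)
jne start: taken
after add edi, 14: edi=158+14=172
after add edi, 16: edi=172+16=188
after add edx, 2: edx=14+2=16
cmp edx, 18  (cmp 16,18)
jne start: taken
after add edi, 14: edi=188+14=202
after add edi, 16: edi=202+16=218
after add edx, 2: edx=16+2=18
cmp edx, 18  (cmp 18,18)
jne start: not taken
halt.
Total executed instructions: 39.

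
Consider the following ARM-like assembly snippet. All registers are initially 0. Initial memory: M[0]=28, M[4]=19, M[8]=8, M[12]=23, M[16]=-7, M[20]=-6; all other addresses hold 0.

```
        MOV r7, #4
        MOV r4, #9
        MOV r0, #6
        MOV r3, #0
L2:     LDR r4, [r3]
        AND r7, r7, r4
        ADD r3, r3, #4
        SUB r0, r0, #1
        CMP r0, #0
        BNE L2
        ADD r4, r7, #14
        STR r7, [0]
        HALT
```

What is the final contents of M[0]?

after MOV r7, #4: r7=4
after MOV r4, #9: r4=9
after MOV r0, #6: r0=6
after MOV r3, #0: r3=0
after LDR r4, [r3]: r4=M[0]=28
after AND r7, r7, r4: r7=4&28=4
after ADD r3, r3, #4: r3=0+4=4
after SUB r0, r0, #1: r0=6-1=5
CMP r0, #0  (cmp 5,0)
BNE L2: taken
after LDR r4, [r3]: r4=M[4]=19
after AND r7, r7, r4: r7=4&19=0
after ADD r3, r3, #4: r3=4+4=8
after SUB r0, r0, #1: r0=5-1=4
CMP r0, #0  (cmp 4,0)
BNE L2: taken
after LDR r4, [r3]: r4=M[8]=8
after AND r7, r7, r4: r7=0&8=0
after ADD r3, r3, #4: r3=8+4=12
after SUB r0, r0, #1: r0=4-1=3
CMP r0, #0  (cmp 3,0)
BNE L2: taken
after LDR r4, [r3]: r4=M[12]=23
after AND r7, r7, r4: r7=0&23=0
after ADD r3, r3, #4: r3=12+4=16
after SUB r0, r0, #1: r0=3-1=2
CMP r0, #0  (cmp 2,0)
BNE L2: taken
after LDR r4, [r3]: r4=M[16]=-7
after AND r7, r7, r4: r7=0&(-7)=0
after ADD r3, r3, #4: r3=16+4=20
after SUB r0, r0, #1: r0=2-1=1
CMP r0, #0  (cmp 1,0)
BNE L2: taken
after LDR r4, [r3]: r4=M[20]=-6
after AND r7, r7, r4: r7=0&(-6)=0
after ADD r3, r3, #4: r3=20+4=24
after SUB r0, r0, #1: r0=1-1=0
CMP r0, #0  (cmp 0,0)
BNE L2: not taken
after ADD r4, r7, #14: r4=0+14=14
STR r7, [0] → M[0]=0
halt.

0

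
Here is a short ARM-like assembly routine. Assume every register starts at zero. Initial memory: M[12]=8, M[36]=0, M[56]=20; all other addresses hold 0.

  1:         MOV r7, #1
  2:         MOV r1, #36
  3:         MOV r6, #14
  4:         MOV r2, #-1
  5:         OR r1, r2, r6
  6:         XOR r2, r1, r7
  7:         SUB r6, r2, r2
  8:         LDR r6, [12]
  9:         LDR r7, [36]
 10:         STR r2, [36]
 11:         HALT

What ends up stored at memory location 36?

-2

r7=1
r1=36
r6=14
r2=-1
r1=(-1)|14=-1
r2=(-1)^1=-2
r6=(-2)-(-2)=0
r6=M[12]=8
r7=M[36]=0
STR r2, [36] → M[36]=-2
halt.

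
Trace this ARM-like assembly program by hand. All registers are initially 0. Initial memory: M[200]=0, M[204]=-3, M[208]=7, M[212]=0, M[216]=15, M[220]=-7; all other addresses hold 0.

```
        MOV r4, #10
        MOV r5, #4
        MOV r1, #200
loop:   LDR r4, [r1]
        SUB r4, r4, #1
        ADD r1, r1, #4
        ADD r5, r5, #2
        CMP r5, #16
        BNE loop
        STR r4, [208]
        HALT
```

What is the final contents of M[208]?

-8

after MOV r4, #10: r4=10
after MOV r5, #4: r5=4
after MOV r1, #200: r1=200
after LDR r4, [r1]: r4=M[200]=0
after SUB r4, r4, #1: r4=0-1=-1
after ADD r1, r1, #4: r1=200+4=204
after ADD r5, r5, #2: r5=4+2=6
CMP r5, #16  (cmp 6,16)
BNE loop: taken
after LDR r4, [r1]: r4=M[204]=-3
after SUB r4, r4, #1: r4=(-3)-1=-4
after ADD r1, r1, #4: r1=204+4=208
after ADD r5, r5, #2: r5=6+2=8
CMP r5, #16  (cmp 8,16)
BNE loop: taken
after LDR r4, [r1]: r4=M[208]=7
after SUB r4, r4, #1: r4=7-1=6
after ADD r1, r1, #4: r1=208+4=212
after ADD r5, r5, #2: r5=8+2=10
CMP r5, #16  (cmp 10,16)
BNE loop: taken
after LDR r4, [r1]: r4=M[212]=0
after SUB r4, r4, #1: r4=0-1=-1
after ADD r1, r1, #4: r1=212+4=216
after ADD r5, r5, #2: r5=10+2=12
CMP r5, #16  (cmp 12,16)
BNE loop: taken
after LDR r4, [r1]: r4=M[216]=15
after SUB r4, r4, #1: r4=15-1=14
after ADD r1, r1, #4: r1=216+4=220
after ADD r5, r5, #2: r5=12+2=14
CMP r5, #16  (cmp 14,16)
BNE loop: taken
after LDR r4, [r1]: r4=M[220]=-7
after SUB r4, r4, #1: r4=(-7)-1=-8
after ADD r1, r1, #4: r1=220+4=224
after ADD r5, r5, #2: r5=14+2=16
CMP r5, #16  (cmp 16,16)
BNE loop: not taken
STR r4, [208] → M[208]=-8
halt.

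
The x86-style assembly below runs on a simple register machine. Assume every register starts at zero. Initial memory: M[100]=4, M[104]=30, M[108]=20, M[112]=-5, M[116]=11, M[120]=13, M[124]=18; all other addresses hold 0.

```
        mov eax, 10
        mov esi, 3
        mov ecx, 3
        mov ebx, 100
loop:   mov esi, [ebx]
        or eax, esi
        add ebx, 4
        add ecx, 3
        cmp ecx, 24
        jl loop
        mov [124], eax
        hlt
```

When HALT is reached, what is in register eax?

-1

eax=10
esi=3
ecx=3
ebx=100
esi=M[100]=4
eax=10|4=14
ebx=100+4=104
ecx=3+3=6
cmp ecx, 24  (cmp 6,24)
jl loop: taken
esi=M[104]=30
eax=14|30=30
ebx=104+4=108
ecx=6+3=9
cmp ecx, 24  (cmp 9,24)
jl loop: taken
esi=M[108]=20
eax=30|20=30
ebx=108+4=112
ecx=9+3=12
cmp ecx, 24  (cmp 12,24)
jl loop: taken
esi=M[112]=-5
eax=30|(-5)=-1
ebx=112+4=116
ecx=12+3=15
cmp ecx, 24  (cmp 15,24)
jl loop: taken
esi=M[116]=11
eax=(-1)|11=-1
ebx=116+4=120
ecx=15+3=18
cmp ecx, 24  (cmp 18,24)
jl loop: taken
esi=M[120]=13
eax=(-1)|13=-1
ebx=120+4=124
ecx=18+3=21
cmp ecx, 24  (cmp 21,24)
jl loop: taken
esi=M[124]=18
eax=(-1)|18=-1
ebx=124+4=128
ecx=21+3=24
cmp ecx, 24  (cmp 24,24)
jl loop: not taken
mov [124], eax → M[124]=-1
halt.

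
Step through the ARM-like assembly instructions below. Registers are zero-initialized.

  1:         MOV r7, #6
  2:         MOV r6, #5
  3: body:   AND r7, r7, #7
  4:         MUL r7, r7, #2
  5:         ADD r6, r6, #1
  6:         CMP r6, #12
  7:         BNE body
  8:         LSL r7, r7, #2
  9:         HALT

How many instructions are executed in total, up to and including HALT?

after MOV r7, #6: r7=6
after MOV r6, #5: r6=5
after AND r7, r7, #7: r7=6&7=6
after MUL r7, r7, #2: r7=6*2=12
after ADD r6, r6, #1: r6=5+1=6
CMP r6, #12  (cmp 6,12)
BNE body: taken
after AND r7, r7, #7: r7=12&7=4
after MUL r7, r7, #2: r7=4*2=8
after ADD r6, r6, #1: r6=6+1=7
CMP r6, #12  (cmp 7,12)
BNE body: taken
after AND r7, r7, #7: r7=8&7=0
after MUL r7, r7, #2: r7=0*2=0
after ADD r6, r6, #1: r6=7+1=8
CMP r6, #12  (cmp 8,12)
BNE body: taken
after AND r7, r7, #7: r7=0&7=0
after MUL r7, r7, #2: r7=0*2=0
after ADD r6, r6, #1: r6=8+1=9
CMP r6, #12  (cmp 9,12)
BNE body: taken
after AND r7, r7, #7: r7=0&7=0
after MUL r7, r7, #2: r7=0*2=0
after ADD r6, r6, #1: r6=9+1=10
CMP r6, #12  (cmp 10,12)
BNE body: taken
after AND r7, r7, #7: r7=0&7=0
after MUL r7, r7, #2: r7=0*2=0
after ADD r6, r6, #1: r6=10+1=11
CMP r6, #12  (cmp 11,12)
BNE body: taken
after AND r7, r7, #7: r7=0&7=0
after MUL r7, r7, #2: r7=0*2=0
after ADD r6, r6, #1: r6=11+1=12
CMP r6, #12  (cmp 12,12)
BNE body: not taken
after LSL r7, r7, #2: r7=0<<2=0
halt.
Total executed instructions: 39.

39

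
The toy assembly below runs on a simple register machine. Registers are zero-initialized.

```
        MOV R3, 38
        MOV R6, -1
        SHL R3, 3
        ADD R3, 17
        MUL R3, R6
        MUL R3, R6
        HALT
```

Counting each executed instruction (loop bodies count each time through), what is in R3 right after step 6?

R3=38
R6=-1
R3=38<<3=304
R3=304+17=321
R3=321*(-1)=-321
R3=(-321)*(-1)=321
After step 6: R3 = 321.

321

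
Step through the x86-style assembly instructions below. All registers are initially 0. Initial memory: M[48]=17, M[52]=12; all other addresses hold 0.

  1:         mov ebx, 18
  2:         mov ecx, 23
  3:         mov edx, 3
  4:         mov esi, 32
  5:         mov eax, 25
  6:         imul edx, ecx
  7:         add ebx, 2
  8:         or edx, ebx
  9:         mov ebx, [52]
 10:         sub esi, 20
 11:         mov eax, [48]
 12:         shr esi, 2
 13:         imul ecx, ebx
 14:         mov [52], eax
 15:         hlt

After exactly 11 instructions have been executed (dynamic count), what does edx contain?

85

mov ebx, 18 → ebx=18
mov ecx, 23 → ecx=23
mov edx, 3 → edx=3
mov esi, 32 → esi=32
mov eax, 25 → eax=25
imul edx, ecx → edx=3*23=69
add ebx, 2 → ebx=18+2=20
or edx, ebx → edx=69|20=85
mov ebx, [52] → ebx=M[52]=12
sub esi, 20 → esi=32-20=12
mov eax, [48] → eax=M[48]=17
After step 11: edx = 85.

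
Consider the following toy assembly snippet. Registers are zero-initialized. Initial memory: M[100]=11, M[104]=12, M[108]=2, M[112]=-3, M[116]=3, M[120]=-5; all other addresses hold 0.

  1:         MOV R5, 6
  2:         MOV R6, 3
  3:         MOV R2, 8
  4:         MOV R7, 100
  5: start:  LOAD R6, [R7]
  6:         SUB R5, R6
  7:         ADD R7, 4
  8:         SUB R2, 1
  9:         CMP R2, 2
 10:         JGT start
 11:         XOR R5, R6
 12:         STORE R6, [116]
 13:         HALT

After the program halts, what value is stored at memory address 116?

-5

R5=6
R6=3
R2=8
R7=100
R6=M[100]=11
R5=6-11=-5
R7=100+4=104
R2=8-1=7
CMP R2, 2  (cmp 7,2)
JGT start: taken
R6=M[104]=12
R5=(-5)-12=-17
R7=104+4=108
R2=7-1=6
CMP R2, 2  (cmp 6,2)
JGT start: taken
R6=M[108]=2
R5=(-17)-2=-19
R7=108+4=112
R2=6-1=5
CMP R2, 2  (cmp 5,2)
JGT start: taken
R6=M[112]=-3
R5=(-19)-(-3)=-16
R7=112+4=116
R2=5-1=4
CMP R2, 2  (cmp 4,2)
JGT start: taken
R6=M[116]=3
R5=(-16)-3=-19
R7=116+4=120
R2=4-1=3
CMP R2, 2  (cmp 3,2)
JGT start: taken
R6=M[120]=-5
R5=(-19)-(-5)=-14
R7=120+4=124
R2=3-1=2
CMP R2, 2  (cmp 2,2)
JGT start: not taken
R5=(-14)^(-5)=9
STORE R6, [116] → M[116]=-5
halt.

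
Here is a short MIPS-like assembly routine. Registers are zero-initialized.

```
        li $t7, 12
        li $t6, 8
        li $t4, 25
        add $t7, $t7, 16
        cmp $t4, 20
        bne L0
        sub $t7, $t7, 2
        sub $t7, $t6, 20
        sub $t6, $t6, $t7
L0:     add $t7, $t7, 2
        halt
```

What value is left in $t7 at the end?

30

$t7=12
$t6=8
$t4=25
$t7=12+16=28
cmp $t4, 20  (cmp 25,20)
bne L0: taken
$t7=28+2=30
halt.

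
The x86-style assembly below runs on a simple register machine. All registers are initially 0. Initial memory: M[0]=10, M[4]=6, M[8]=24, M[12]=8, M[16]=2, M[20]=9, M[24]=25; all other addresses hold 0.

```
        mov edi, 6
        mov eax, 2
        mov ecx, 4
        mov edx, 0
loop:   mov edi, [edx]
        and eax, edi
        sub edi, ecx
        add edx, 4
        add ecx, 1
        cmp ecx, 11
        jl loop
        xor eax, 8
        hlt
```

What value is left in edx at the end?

28

after mov edi, 6: edi=6
after mov eax, 2: eax=2
after mov ecx, 4: ecx=4
after mov edx, 0: edx=0
after mov edi, [edx]: edi=M[0]=10
after and eax, edi: eax=2&10=2
after sub edi, ecx: edi=10-4=6
after add edx, 4: edx=0+4=4
after add ecx, 1: ecx=4+1=5
cmp ecx, 11  (cmp 5,11)
jl loop: taken
after mov edi, [edx]: edi=M[4]=6
after and eax, edi: eax=2&6=2
after sub edi, ecx: edi=6-5=1
after add edx, 4: edx=4+4=8
after add ecx, 1: ecx=5+1=6
cmp ecx, 11  (cmp 6,11)
jl loop: taken
after mov edi, [edx]: edi=M[8]=24
after and eax, edi: eax=2&24=0
after sub edi, ecx: edi=24-6=18
after add edx, 4: edx=8+4=12
after add ecx, 1: ecx=6+1=7
cmp ecx, 11  (cmp 7,11)
jl loop: taken
after mov edi, [edx]: edi=M[12]=8
after and eax, edi: eax=0&8=0
after sub edi, ecx: edi=8-7=1
after add edx, 4: edx=12+4=16
after add ecx, 1: ecx=7+1=8
cmp ecx, 11  (cmp 8,11)
jl loop: taken
after mov edi, [edx]: edi=M[16]=2
after and eax, edi: eax=0&2=0
after sub edi, ecx: edi=2-8=-6
after add edx, 4: edx=16+4=20
after add ecx, 1: ecx=8+1=9
cmp ecx, 11  (cmp 9,11)
jl loop: taken
after mov edi, [edx]: edi=M[20]=9
after and eax, edi: eax=0&9=0
after sub edi, ecx: edi=9-9=0
after add edx, 4: edx=20+4=24
after add ecx, 1: ecx=9+1=10
cmp ecx, 11  (cmp 10,11)
jl loop: taken
after mov edi, [edx]: edi=M[24]=25
after and eax, edi: eax=0&25=0
after sub edi, ecx: edi=25-10=15
after add edx, 4: edx=24+4=28
after add ecx, 1: ecx=10+1=11
cmp ecx, 11  (cmp 11,11)
jl loop: not taken
after xor eax, 8: eax=0^8=8
halt.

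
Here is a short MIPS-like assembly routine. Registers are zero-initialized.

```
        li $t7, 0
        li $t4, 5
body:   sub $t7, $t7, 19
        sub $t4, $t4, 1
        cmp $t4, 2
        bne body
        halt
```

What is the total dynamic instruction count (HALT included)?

li $t7, 0 → $t7=0
li $t4, 5 → $t4=5
sub $t7, $t7, 19 → $t7=0-19=-19
sub $t4, $t4, 1 → $t4=5-1=4
cmp $t4, 2  (cmp 4,2)
bne body: taken
sub $t7, $t7, 19 → $t7=(-19)-19=-38
sub $t4, $t4, 1 → $t4=4-1=3
cmp $t4, 2  (cmp 3,2)
bne body: taken
sub $t7, $t7, 19 → $t7=(-38)-19=-57
sub $t4, $t4, 1 → $t4=3-1=2
cmp $t4, 2  (cmp 2,2)
bne body: not taken
halt.
Total executed instructions: 15.

15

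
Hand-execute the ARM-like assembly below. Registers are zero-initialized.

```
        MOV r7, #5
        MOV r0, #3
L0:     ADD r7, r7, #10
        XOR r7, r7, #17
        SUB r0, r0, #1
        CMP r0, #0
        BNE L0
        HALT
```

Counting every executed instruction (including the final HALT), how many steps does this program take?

after MOV r7, #5: r7=5
after MOV r0, #3: r0=3
after ADD r7, r7, #10: r7=5+10=15
after XOR r7, r7, #17: r7=15^17=30
after SUB r0, r0, #1: r0=3-1=2
CMP r0, #0  (cmp 2,0)
BNE L0: taken
after ADD r7, r7, #10: r7=30+10=40
after XOR r7, r7, #17: r7=40^17=57
after SUB r0, r0, #1: r0=2-1=1
CMP r0, #0  (cmp 1,0)
BNE L0: taken
after ADD r7, r7, #10: r7=57+10=67
after XOR r7, r7, #17: r7=67^17=82
after SUB r0, r0, #1: r0=1-1=0
CMP r0, #0  (cmp 0,0)
BNE L0: not taken
halt.
Total executed instructions: 18.

18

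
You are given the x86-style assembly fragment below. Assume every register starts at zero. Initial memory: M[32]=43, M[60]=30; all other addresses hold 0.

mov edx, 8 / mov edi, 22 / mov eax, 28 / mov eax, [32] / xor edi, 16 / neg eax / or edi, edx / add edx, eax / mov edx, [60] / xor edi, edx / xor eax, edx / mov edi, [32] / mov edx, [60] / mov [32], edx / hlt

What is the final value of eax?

-53

edx=8
edi=22
eax=28
eax=M[32]=43
edi=22^16=6
eax=-(43)=-43
edi=6|8=14
edx=8+(-43)=-35
edx=M[60]=30
edi=14^30=16
eax=(-43)^30=-53
edi=M[32]=43
edx=M[60]=30
mov [32], edx → M[32]=30
halt.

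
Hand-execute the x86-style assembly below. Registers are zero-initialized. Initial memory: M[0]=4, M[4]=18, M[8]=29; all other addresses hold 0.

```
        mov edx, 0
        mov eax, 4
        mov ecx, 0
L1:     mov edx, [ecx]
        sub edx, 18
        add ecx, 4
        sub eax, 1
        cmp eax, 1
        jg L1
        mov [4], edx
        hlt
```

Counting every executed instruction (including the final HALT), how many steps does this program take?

mov edx, 0 → edx=0
mov eax, 4 → eax=4
mov ecx, 0 → ecx=0
mov edx, [ecx] → edx=M[0]=4
sub edx, 18 → edx=4-18=-14
add ecx, 4 → ecx=0+4=4
sub eax, 1 → eax=4-1=3
cmp eax, 1  (cmp 3,1)
jg L1: taken
mov edx, [ecx] → edx=M[4]=18
sub edx, 18 → edx=18-18=0
add ecx, 4 → ecx=4+4=8
sub eax, 1 → eax=3-1=2
cmp eax, 1  (cmp 2,1)
jg L1: taken
mov edx, [ecx] → edx=M[8]=29
sub edx, 18 → edx=29-18=11
add ecx, 4 → ecx=8+4=12
sub eax, 1 → eax=2-1=1
cmp eax, 1  (cmp 1,1)
jg L1: not taken
mov [4], edx → M[4]=11
halt.
Total executed instructions: 23.

23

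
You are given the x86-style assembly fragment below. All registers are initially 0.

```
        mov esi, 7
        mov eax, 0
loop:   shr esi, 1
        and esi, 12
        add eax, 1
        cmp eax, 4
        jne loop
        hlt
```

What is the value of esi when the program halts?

esi=7
eax=0
esi=7>>1=3
esi=3&12=0
eax=0+1=1
cmp eax, 4  (cmp 1,4)
jne loop: taken
esi=0>>1=0
esi=0&12=0
eax=1+1=2
cmp eax, 4  (cmp 2,4)
jne loop: taken
esi=0>>1=0
esi=0&12=0
eax=2+1=3
cmp eax, 4  (cmp 3,4)
jne loop: taken
esi=0>>1=0
esi=0&12=0
eax=3+1=4
cmp eax, 4  (cmp 4,4)
jne loop: not taken
halt.

0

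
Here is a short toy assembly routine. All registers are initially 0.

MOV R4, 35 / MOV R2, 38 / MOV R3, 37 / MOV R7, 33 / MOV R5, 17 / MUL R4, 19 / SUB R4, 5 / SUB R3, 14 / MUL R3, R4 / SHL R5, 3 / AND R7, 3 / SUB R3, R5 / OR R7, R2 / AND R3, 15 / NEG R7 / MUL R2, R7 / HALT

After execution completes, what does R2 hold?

-1482

after MOV R4, 35: R4=35
after MOV R2, 38: R2=38
after MOV R3, 37: R3=37
after MOV R7, 33: R7=33
after MOV R5, 17: R5=17
after MUL R4, 19: R4=35*19=665
after SUB R4, 5: R4=665-5=660
after SUB R3, 14: R3=37-14=23
after MUL R3, R4: R3=23*660=15180
after SHL R5, 3: R5=17<<3=136
after AND R7, 3: R7=33&3=1
after SUB R3, R5: R3=15180-136=15044
after OR R7, R2: R7=1|38=39
after AND R3, 15: R3=15044&15=4
after NEG R7: R7=-(39)=-39
after MUL R2, R7: R2=38*(-39)=-1482
halt.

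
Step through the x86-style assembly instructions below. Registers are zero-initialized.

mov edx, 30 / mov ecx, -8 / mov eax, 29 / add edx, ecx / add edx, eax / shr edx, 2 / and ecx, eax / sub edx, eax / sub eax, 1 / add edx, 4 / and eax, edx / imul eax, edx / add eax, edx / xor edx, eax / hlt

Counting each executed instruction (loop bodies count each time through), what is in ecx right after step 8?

24

after mov edx, 30: edx=30
after mov ecx, -8: ecx=-8
after mov eax, 29: eax=29
after add edx, ecx: edx=30+(-8)=22
after add edx, eax: edx=22+29=51
after shr edx, 2: edx=51>>2=12
after and ecx, eax: ecx=(-8)&29=24
after sub edx, eax: edx=12-29=-17
After step 8: ecx = 24.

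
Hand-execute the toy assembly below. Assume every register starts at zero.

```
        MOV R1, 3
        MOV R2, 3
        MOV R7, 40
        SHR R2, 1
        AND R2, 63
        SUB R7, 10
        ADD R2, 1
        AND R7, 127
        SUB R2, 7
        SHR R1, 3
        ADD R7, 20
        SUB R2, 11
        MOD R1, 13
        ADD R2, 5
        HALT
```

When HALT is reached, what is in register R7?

after MOV R1, 3: R1=3
after MOV R2, 3: R2=3
after MOV R7, 40: R7=40
after SHR R2, 1: R2=3>>1=1
after AND R2, 63: R2=1&63=1
after SUB R7, 10: R7=40-10=30
after ADD R2, 1: R2=1+1=2
after AND R7, 127: R7=30&127=30
after SUB R2, 7: R2=2-7=-5
after SHR R1, 3: R1=3>>3=0
after ADD R7, 20: R7=30+20=50
after SUB R2, 11: R2=(-5)-11=-16
after MOD R1, 13: R1=0%13=0
after ADD R2, 5: R2=(-16)+5=-11
halt.

50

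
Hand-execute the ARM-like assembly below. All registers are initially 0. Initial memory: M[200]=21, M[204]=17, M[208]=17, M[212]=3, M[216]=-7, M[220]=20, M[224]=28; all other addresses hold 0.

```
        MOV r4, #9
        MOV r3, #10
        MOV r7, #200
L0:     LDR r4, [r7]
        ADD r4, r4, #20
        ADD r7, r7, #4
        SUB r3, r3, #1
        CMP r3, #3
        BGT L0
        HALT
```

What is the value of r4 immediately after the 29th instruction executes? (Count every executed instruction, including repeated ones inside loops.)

r4=9
r3=10
r7=200
r4=M[200]=21
r4=21+20=41
r7=200+4=204
r3=10-1=9
CMP r3, #3  (cmp 9,3)
BGT L0: taken
r4=M[204]=17
r4=17+20=37
r7=204+4=208
r3=9-1=8
CMP r3, #3  (cmp 8,3)
BGT L0: taken
r4=M[208]=17
r4=17+20=37
r7=208+4=212
r3=8-1=7
CMP r3, #3  (cmp 7,3)
BGT L0: taken
r4=M[212]=3
r4=3+20=23
r7=212+4=216
r3=7-1=6
CMP r3, #3  (cmp 6,3)
BGT L0: taken
r4=M[216]=-7
r4=(-7)+20=13
After step 29: r4 = 13.

13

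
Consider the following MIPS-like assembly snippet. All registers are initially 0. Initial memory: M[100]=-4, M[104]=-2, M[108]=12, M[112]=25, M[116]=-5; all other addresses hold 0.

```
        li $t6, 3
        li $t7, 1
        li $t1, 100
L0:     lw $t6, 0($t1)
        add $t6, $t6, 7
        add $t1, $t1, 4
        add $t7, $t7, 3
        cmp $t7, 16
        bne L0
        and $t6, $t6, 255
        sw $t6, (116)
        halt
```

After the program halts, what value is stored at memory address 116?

2

$t6=3
$t7=1
$t1=100
$t6=M[100]=-4
$t6=(-4)+7=3
$t1=100+4=104
$t7=1+3=4
cmp $t7, 16  (cmp 4,16)
bne L0: taken
$t6=M[104]=-2
$t6=(-2)+7=5
$t1=104+4=108
$t7=4+3=7
cmp $t7, 16  (cmp 7,16)
bne L0: taken
$t6=M[108]=12
$t6=12+7=19
$t1=108+4=112
$t7=7+3=10
cmp $t7, 16  (cmp 10,16)
bne L0: taken
$t6=M[112]=25
$t6=25+7=32
$t1=112+4=116
$t7=10+3=13
cmp $t7, 16  (cmp 13,16)
bne L0: taken
$t6=M[116]=-5
$t6=(-5)+7=2
$t1=116+4=120
$t7=13+3=16
cmp $t7, 16  (cmp 16,16)
bne L0: not taken
$t6=2&255=2
sw $t6, (116) → M[116]=2
halt.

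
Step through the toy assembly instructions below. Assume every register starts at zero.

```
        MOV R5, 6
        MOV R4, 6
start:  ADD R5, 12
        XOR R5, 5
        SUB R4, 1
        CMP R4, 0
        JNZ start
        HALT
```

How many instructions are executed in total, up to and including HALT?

33

MOV R5, 6 → R5=6
MOV R4, 6 → R4=6
ADD R5, 12 → R5=6+12=18
XOR R5, 5 → R5=18^5=23
SUB R4, 1 → R4=6-1=5
CMP R4, 0  (cmp 5,0)
JNZ start: taken
ADD R5, 12 → R5=23+12=35
XOR R5, 5 → R5=35^5=38
SUB R4, 1 → R4=5-1=4
CMP R4, 0  (cmp 4,0)
JNZ start: taken
ADD R5, 12 → R5=38+12=50
XOR R5, 5 → R5=50^5=55
SUB R4, 1 → R4=4-1=3
CMP R4, 0  (cmp 3,0)
JNZ start: taken
ADD R5, 12 → R5=55+12=67
XOR R5, 5 → R5=67^5=70
SUB R4, 1 → R4=3-1=2
CMP R4, 0  (cmp 2,0)
JNZ start: taken
ADD R5, 12 → R5=70+12=82
XOR R5, 5 → R5=82^5=87
SUB R4, 1 → R4=2-1=1
CMP R4, 0  (cmp 1,0)
JNZ start: taken
ADD R5, 12 → R5=87+12=99
XOR R5, 5 → R5=99^5=102
SUB R4, 1 → R4=1-1=0
CMP R4, 0  (cmp 0,0)
JNZ start: not taken
halt.
Total executed instructions: 33.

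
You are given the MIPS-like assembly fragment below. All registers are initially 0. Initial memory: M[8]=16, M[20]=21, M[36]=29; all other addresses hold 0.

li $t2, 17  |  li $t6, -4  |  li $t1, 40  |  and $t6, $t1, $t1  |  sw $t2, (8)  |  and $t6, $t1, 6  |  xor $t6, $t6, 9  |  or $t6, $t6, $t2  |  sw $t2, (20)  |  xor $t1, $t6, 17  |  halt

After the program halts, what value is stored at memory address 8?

17

li $t2, 17 → $t2=17
li $t6, -4 → $t6=-4
li $t1, 40 → $t1=40
and $t6, $t1, $t1 → $t6=40&40=40
sw $t2, (8) → M[8]=17
and $t6, $t1, 6 → $t6=40&6=0
xor $t6, $t6, 9 → $t6=0^9=9
or $t6, $t6, $t2 → $t6=9|17=25
sw $t2, (20) → M[20]=17
xor $t1, $t6, 17 → $t1=25^17=8
halt.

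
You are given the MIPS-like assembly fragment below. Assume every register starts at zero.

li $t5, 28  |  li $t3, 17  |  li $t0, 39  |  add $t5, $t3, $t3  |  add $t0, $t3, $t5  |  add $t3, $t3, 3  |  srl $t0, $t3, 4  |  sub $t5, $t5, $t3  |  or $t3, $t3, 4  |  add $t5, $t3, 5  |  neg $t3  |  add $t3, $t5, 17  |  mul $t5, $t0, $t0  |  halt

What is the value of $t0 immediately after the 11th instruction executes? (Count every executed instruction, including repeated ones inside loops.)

1

$t5=28
$t3=17
$t0=39
$t5=17+17=34
$t0=17+34=51
$t3=17+3=20
$t0=20>>4=1
$t5=34-20=14
$t3=20|4=20
$t5=20+5=25
$t3=-(20)=-20
After step 11: $t0 = 1.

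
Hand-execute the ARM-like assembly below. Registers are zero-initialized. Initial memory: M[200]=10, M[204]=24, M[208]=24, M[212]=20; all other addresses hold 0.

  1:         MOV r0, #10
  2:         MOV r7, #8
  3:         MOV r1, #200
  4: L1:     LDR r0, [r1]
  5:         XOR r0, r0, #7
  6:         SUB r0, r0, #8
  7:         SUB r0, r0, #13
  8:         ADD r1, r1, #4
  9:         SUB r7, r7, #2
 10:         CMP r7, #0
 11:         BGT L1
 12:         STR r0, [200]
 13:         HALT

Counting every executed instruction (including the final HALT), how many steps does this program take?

37

r0=10
r7=8
r1=200
r0=M[200]=10
r0=10^7=13
r0=13-8=5
r0=5-13=-8
r1=200+4=204
r7=8-2=6
CMP r7, #0  (cmp 6,0)
BGT L1: taken
r0=M[204]=24
r0=24^7=31
r0=31-8=23
r0=23-13=10
r1=204+4=208
r7=6-2=4
CMP r7, #0  (cmp 4,0)
BGT L1: taken
r0=M[208]=24
r0=24^7=31
r0=31-8=23
r0=23-13=10
r1=208+4=212
r7=4-2=2
CMP r7, #0  (cmp 2,0)
BGT L1: taken
r0=M[212]=20
r0=20^7=19
r0=19-8=11
r0=11-13=-2
r1=212+4=216
r7=2-2=0
CMP r7, #0  (cmp 0,0)
BGT L1: not taken
STR r0, [200] → M[200]=-2
halt.
Total executed instructions: 37.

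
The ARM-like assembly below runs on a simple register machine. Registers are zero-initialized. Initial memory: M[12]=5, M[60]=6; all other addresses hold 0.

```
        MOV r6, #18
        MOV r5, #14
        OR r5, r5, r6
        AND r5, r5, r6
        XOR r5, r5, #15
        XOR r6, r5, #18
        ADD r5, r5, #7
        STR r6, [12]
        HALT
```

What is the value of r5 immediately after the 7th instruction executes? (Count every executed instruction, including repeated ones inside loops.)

r6=18
r5=14
r5=14|18=30
r5=30&18=18
r5=18^15=29
r6=29^18=15
r5=29+7=36
After step 7: r5 = 36.

36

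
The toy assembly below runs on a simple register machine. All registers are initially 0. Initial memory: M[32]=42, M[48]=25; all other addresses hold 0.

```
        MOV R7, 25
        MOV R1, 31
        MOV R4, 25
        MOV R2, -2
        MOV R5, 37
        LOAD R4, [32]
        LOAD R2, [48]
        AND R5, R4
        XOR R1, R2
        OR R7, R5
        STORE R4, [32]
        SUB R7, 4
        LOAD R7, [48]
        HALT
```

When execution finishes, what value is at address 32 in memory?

R7=25
R1=31
R4=25
R2=-2
R5=37
R4=M[32]=42
R2=M[48]=25
R5=37&42=32
R1=31^25=6
R7=25|32=57
STORE R4, [32] → M[32]=42
R7=57-4=53
R7=M[48]=25
halt.

42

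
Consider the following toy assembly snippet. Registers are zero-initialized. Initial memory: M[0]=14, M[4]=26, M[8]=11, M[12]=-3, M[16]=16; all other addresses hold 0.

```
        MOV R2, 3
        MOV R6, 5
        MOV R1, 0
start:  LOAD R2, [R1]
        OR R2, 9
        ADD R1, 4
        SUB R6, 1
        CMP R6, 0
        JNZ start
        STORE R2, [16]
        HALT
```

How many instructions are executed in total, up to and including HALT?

35

MOV R2, 3 → R2=3
MOV R6, 5 → R6=5
MOV R1, 0 → R1=0
LOAD R2, [R1] → R2=M[0]=14
OR R2, 9 → R2=14|9=15
ADD R1, 4 → R1=0+4=4
SUB R6, 1 → R6=5-1=4
CMP R6, 0  (cmp 4,0)
JNZ start: taken
LOAD R2, [R1] → R2=M[4]=26
OR R2, 9 → R2=26|9=27
ADD R1, 4 → R1=4+4=8
SUB R6, 1 → R6=4-1=3
CMP R6, 0  (cmp 3,0)
JNZ start: taken
LOAD R2, [R1] → R2=M[8]=11
OR R2, 9 → R2=11|9=11
ADD R1, 4 → R1=8+4=12
SUB R6, 1 → R6=3-1=2
CMP R6, 0  (cmp 2,0)
JNZ start: taken
LOAD R2, [R1] → R2=M[12]=-3
OR R2, 9 → R2=(-3)|9=-3
ADD R1, 4 → R1=12+4=16
SUB R6, 1 → R6=2-1=1
CMP R6, 0  (cmp 1,0)
JNZ start: taken
LOAD R2, [R1] → R2=M[16]=16
OR R2, 9 → R2=16|9=25
ADD R1, 4 → R1=16+4=20
SUB R6, 1 → R6=1-1=0
CMP R6, 0  (cmp 0,0)
JNZ start: not taken
STORE R2, [16] → M[16]=25
halt.
Total executed instructions: 35.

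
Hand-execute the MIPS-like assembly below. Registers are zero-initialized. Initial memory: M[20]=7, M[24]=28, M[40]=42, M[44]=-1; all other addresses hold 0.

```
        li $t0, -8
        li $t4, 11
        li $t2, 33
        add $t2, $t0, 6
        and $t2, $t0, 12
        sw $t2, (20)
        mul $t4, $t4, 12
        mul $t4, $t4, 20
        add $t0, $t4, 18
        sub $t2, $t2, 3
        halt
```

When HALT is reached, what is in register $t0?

li $t0, -8 → $t0=-8
li $t4, 11 → $t4=11
li $t2, 33 → $t2=33
add $t2, $t0, 6 → $t2=(-8)+6=-2
and $t2, $t0, 12 → $t2=(-8)&12=8
sw $t2, (20) → M[20]=8
mul $t4, $t4, 12 → $t4=11*12=132
mul $t4, $t4, 20 → $t4=132*20=2640
add $t0, $t4, 18 → $t0=2640+18=2658
sub $t2, $t2, 3 → $t2=8-3=5
halt.

2658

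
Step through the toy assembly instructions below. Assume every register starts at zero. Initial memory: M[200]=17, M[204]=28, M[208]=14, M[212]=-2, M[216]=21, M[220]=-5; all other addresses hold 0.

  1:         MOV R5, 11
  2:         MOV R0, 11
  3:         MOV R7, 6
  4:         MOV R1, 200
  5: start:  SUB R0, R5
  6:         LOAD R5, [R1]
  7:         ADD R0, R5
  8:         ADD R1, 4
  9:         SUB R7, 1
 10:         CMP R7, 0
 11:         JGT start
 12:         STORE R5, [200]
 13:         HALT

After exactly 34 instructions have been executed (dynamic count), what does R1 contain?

216

MOV R5, 11 → R5=11
MOV R0, 11 → R0=11
MOV R7, 6 → R7=6
MOV R1, 200 → R1=200
SUB R0, R5 → R0=11-11=0
LOAD R5, [R1] → R5=M[200]=17
ADD R0, R5 → R0=0+17=17
ADD R1, 4 → R1=200+4=204
SUB R7, 1 → R7=6-1=5
CMP R7, 0  (cmp 5,0)
JGT start: taken
SUB R0, R5 → R0=17-17=0
LOAD R5, [R1] → R5=M[204]=28
ADD R0, R5 → R0=0+28=28
ADD R1, 4 → R1=204+4=208
SUB R7, 1 → R7=5-1=4
CMP R7, 0  (cmp 4,0)
JGT start: taken
SUB R0, R5 → R0=28-28=0
LOAD R5, [R1] → R5=M[208]=14
ADD R0, R5 → R0=0+14=14
ADD R1, 4 → R1=208+4=212
SUB R7, 1 → R7=4-1=3
CMP R7, 0  (cmp 3,0)
JGT start: taken
SUB R0, R5 → R0=14-14=0
LOAD R5, [R1] → R5=M[212]=-2
ADD R0, R5 → R0=0+(-2)=-2
ADD R1, 4 → R1=212+4=216
SUB R7, 1 → R7=3-1=2
CMP R7, 0  (cmp 2,0)
JGT start: taken
SUB R0, R5 → R0=(-2)-(-2)=0
LOAD R5, [R1] → R5=M[216]=21
After step 34: R1 = 216.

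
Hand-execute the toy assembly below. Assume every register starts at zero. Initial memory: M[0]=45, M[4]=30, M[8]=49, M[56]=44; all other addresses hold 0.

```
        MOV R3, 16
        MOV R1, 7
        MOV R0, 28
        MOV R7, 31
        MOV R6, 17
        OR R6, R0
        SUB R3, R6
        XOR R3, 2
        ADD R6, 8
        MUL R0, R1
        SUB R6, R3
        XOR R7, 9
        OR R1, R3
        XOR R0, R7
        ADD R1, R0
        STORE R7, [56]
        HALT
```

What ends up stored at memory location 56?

MOV R3, 16 → R3=16
MOV R1, 7 → R1=7
MOV R0, 28 → R0=28
MOV R7, 31 → R7=31
MOV R6, 17 → R6=17
OR R6, R0 → R6=17|28=29
SUB R3, R6 → R3=16-29=-13
XOR R3, 2 → R3=(-13)^2=-15
ADD R6, 8 → R6=29+8=37
MUL R0, R1 → R0=28*7=196
SUB R6, R3 → R6=37-(-15)=52
XOR R7, 9 → R7=31^9=22
OR R1, R3 → R1=7|(-15)=-9
XOR R0, R7 → R0=196^22=210
ADD R1, R0 → R1=(-9)+210=201
STORE R7, [56] → M[56]=22
halt.

22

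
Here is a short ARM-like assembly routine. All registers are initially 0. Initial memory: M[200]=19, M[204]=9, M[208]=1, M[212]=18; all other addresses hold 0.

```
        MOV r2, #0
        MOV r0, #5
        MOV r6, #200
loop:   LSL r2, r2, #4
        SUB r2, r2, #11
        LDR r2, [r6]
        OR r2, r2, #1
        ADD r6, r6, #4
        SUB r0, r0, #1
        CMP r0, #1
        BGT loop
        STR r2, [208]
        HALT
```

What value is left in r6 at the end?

216

r2=0
r0=5
r6=200
r2=0<<4=0
r2=0-11=-11
r2=M[200]=19
r2=19|1=19
r6=200+4=204
r0=5-1=4
CMP r0, #1  (cmp 4,1)
BGT loop: taken
r2=19<<4=304
r2=304-11=293
r2=M[204]=9
r2=9|1=9
r6=204+4=208
r0=4-1=3
CMP r0, #1  (cmp 3,1)
BGT loop: taken
r2=9<<4=144
r2=144-11=133
r2=M[208]=1
r2=1|1=1
r6=208+4=212
r0=3-1=2
CMP r0, #1  (cmp 2,1)
BGT loop: taken
r2=1<<4=16
r2=16-11=5
r2=M[212]=18
r2=18|1=19
r6=212+4=216
r0=2-1=1
CMP r0, #1  (cmp 1,1)
BGT loop: not taken
STR r2, [208] → M[208]=19
halt.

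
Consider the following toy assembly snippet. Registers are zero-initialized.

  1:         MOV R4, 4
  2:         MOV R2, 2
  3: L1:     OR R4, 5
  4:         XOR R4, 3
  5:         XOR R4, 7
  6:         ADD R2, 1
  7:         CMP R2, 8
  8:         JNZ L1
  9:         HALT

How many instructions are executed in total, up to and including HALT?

after MOV R4, 4: R4=4
after MOV R2, 2: R2=2
after OR R4, 5: R4=4|5=5
after XOR R4, 3: R4=5^3=6
after XOR R4, 7: R4=6^7=1
after ADD R2, 1: R2=2+1=3
CMP R2, 8  (cmp 3,8)
JNZ L1: taken
after OR R4, 5: R4=1|5=5
after XOR R4, 3: R4=5^3=6
after XOR R4, 7: R4=6^7=1
after ADD R2, 1: R2=3+1=4
CMP R2, 8  (cmp 4,8)
JNZ L1: taken
after OR R4, 5: R4=1|5=5
after XOR R4, 3: R4=5^3=6
after XOR R4, 7: R4=6^7=1
after ADD R2, 1: R2=4+1=5
CMP R2, 8  (cmp 5,8)
JNZ L1: taken
after OR R4, 5: R4=1|5=5
after XOR R4, 3: R4=5^3=6
after XOR R4, 7: R4=6^7=1
after ADD R2, 1: R2=5+1=6
CMP R2, 8  (cmp 6,8)
JNZ L1: taken
after OR R4, 5: R4=1|5=5
after XOR R4, 3: R4=5^3=6
after XOR R4, 7: R4=6^7=1
after ADD R2, 1: R2=6+1=7
CMP R2, 8  (cmp 7,8)
JNZ L1: taken
after OR R4, 5: R4=1|5=5
after XOR R4, 3: R4=5^3=6
after XOR R4, 7: R4=6^7=1
after ADD R2, 1: R2=7+1=8
CMP R2, 8  (cmp 8,8)
JNZ L1: not taken
halt.
Total executed instructions: 39.

39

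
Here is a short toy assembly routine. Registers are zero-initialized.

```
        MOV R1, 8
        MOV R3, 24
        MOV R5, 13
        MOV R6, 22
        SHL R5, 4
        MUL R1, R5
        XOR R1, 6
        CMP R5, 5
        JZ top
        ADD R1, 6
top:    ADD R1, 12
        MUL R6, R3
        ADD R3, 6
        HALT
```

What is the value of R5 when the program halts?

MOV R1, 8 → R1=8
MOV R3, 24 → R3=24
MOV R5, 13 → R5=13
MOV R6, 22 → R6=22
SHL R5, 4 → R5=13<<4=208
MUL R1, R5 → R1=8*208=1664
XOR R1, 6 → R1=1664^6=1670
CMP R5, 5  (cmp 208,5)
JZ top: not taken
ADD R1, 6 → R1=1670+6=1676
ADD R1, 12 → R1=1676+12=1688
MUL R6, R3 → R6=22*24=528
ADD R3, 6 → R3=24+6=30
halt.

208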